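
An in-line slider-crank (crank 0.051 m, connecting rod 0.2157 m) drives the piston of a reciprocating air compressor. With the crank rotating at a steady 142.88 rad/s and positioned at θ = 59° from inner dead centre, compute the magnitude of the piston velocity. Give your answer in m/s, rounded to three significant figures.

ω = 142.9 rad/s
For an in-line slider-crank, x = r cosθ + √(L² − r² sin²θ), so v = −rω sinθ·[1 + r cosθ/√(L² − r² sin²θ)].
With r = 0.051 m, L = 0.2157 m, θ = 59°: √(L² − r² sin²θ) = 0.21122 m.
v = −0.051·142.9·0.85717·[1 + 0.051·0.51504/0.21122] = -7.0228 m/s.
|v| = 7.0228 m/s.

7.02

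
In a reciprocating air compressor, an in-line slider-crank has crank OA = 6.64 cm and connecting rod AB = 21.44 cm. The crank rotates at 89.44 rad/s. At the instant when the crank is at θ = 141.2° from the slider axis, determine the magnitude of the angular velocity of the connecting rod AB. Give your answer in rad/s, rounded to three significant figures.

22.0

ω = 89.44 rad/s
The rod makes angle φ with the slider axis where L sinφ = r sinθ; differentiating, L cosφ·φ̇ = r ω cosθ.
L cosφ = √(L² − r² sin²θ) = 0.21032 m.
|ω_rod| = r ω |cosθ| / √(L² − r² sin²θ) = 0.0664·89.44·0.77934/0.21032 = 22.006 rad/s.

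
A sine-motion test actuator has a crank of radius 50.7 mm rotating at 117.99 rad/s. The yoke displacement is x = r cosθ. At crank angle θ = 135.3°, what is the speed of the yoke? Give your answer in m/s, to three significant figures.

4.21

ω = 118 rad/s
x = r cosθ ⇒ ẋ = −rω sinθ.
|v| = rω|sinθ| = 0.0507·118·|sin 135.3°| = 4.2078 m/s.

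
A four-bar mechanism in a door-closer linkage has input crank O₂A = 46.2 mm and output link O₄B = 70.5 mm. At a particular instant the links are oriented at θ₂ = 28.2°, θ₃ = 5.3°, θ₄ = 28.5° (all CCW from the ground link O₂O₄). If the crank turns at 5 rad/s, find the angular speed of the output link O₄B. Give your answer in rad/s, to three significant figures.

ω₂ = 5 rad/s
Differentiating the loop-closure r₂e^{iθ₂}+r₃e^{iθ₃}=r₁+r₄e^{iθ₄} gives r₂ω₂e^{iθ₂}+r₃ω₃e^{iθ₃}=r₄ω₄e^{iθ₄}.
Eliminating the other unknown: ω₄ = r₂ω₂ sin(θ₂−θ₃) / [r₄ sin(θ₄−θ₃)].
Numerator sine = +0.38912; denominator sine = +0.39394.
Result = 0.0462·5·(+0.38912) / (0.0705·(+0.39394)) = +3.2365 rad/s; magnitude 3.2365 rad/s.

3.24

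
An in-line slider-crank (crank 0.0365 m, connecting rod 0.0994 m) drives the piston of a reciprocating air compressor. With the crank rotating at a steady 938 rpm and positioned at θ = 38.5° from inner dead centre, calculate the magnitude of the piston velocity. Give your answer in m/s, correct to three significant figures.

2.89

ω = 2π·938/60 = 98.23 rad/s
For an in-line slider-crank, x = r cosθ + √(L² − r² sin²θ), so v = −rω sinθ·[1 + r cosθ/√(L² − r² sin²θ)].
With r = 0.0365 m, L = 0.0994 m, θ = 38.5°: √(L² − r² sin²θ) = 0.096768 m.
v = −0.0365·98.23·0.62251·[1 + 0.0365·0.78261/0.096768] = -2.8907 m/s.
|v| = 2.8907 m/s.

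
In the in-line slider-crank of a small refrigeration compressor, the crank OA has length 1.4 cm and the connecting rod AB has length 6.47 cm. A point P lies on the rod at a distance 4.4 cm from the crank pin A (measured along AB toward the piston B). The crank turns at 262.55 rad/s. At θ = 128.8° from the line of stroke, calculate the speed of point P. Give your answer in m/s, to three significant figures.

2.70

ω = 262.6 rad/s.  Crank-pin speed |V_A| = rω = 3.6757 m/s, perpendicular to OA.
Rod angle: sinφ = −(r/L) sinθ ⇒ φ = -9.709°; ω_rod = −rω cosθ/√(L²−r²sin²θ) = +36.115 rad/s.
V_P = V_A + ω_rod × AP, with AP = 0.044 m along the rod.
Components: V_Px = −rω sinθ − a·ω_rod·sinφ = -2.5966 m/s;  V_Py = rω cosθ + a·ω_rod·cosφ = -0.73688 m/s.
|V_P| = √(V_Px² + V_Py²) = 2.6992 m/s.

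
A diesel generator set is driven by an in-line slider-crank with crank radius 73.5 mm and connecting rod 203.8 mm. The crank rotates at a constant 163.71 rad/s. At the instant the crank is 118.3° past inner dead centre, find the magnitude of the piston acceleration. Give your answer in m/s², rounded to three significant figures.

1330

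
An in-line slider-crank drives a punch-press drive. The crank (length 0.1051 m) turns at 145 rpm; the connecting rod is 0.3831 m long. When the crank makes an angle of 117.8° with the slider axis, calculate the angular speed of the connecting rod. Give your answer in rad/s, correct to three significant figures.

ω = 15.18 rad/s (converted from 145 rpm).
The rod makes angle φ with the slider axis where L sinφ = r sinθ; differentiating, L cosφ·φ̇ = r ω cosθ.
L cosφ = √(L² − r² sin²θ) = 0.37165 m.
|ω_rod| = r ω |cosθ| / √(L² − r² sin²θ) = 0.1051·15.18·0.46639/0.37165 = 2.0027 rad/s.

2.00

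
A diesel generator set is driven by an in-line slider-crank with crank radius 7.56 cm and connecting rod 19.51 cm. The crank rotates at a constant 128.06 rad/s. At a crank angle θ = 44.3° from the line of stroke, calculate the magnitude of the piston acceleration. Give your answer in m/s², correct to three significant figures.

920

ω = 128.1 rad/s
x(θ) = r cosθ + √(L² − r² sin²θ); with ω constant, a = ω²·d²x/dθ².
d²x/dθ² = −r cosθ − r²(cos2θ)/√u − r⁴ sin²2θ/(4u^{3/2}),  u = L² − r² sin²θ = 0.0352761 m².
Substituting r = 0.0756 m, L = 0.1951 m, θ = 44.3°: d²x/dθ² = -0.056082 m.
a = ω²·d²x/dθ² = (128.1)²·(-0.056082) = -919.7 m/s²;  |a| = 919.7 m/s².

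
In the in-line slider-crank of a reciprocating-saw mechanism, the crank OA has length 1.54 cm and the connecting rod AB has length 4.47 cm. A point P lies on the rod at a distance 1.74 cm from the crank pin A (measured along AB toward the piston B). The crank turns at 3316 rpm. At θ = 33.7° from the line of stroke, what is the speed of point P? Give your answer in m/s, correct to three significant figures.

4.28

ω = 347.3 rad/s.  Crank-pin speed |V_A| = rω = 5.3477 m/s, perpendicular to OA.
Rod angle: sinφ = −(r/L) sinθ ⇒ φ = -11.020°; ω_rod = −rω cosθ/√(L²−r²sin²θ) = -101.4 rad/s.
V_P = V_A + ω_rod × AP, with AP = 0.0174 m along the rod.
Components: V_Px = −rω sinθ − a·ω_rod·sinφ = -3.3044 m/s;  V_Py = rω cosθ + a·ω_rod·cosφ = +2.7172 m/s.
|V_P| = √(V_Px² + V_Py²) = 4.2781 m/s.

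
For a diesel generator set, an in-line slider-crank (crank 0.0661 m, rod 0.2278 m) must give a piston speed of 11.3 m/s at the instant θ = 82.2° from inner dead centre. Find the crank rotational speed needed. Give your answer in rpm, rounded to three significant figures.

For an in-line slider-crank, |v_piston| = rω|sinθ|·[1 + r cosθ/√(L² − r² sin²θ)].
With r = 0.0661 m, L = 0.2278 m, θ = 82.2°: the bracketed kinematic factor |dx/dθ| = 0.068181 m.
ω = v/|dx/dθ| = 11.3/0.068181 = 165.74 rad/s.
N = 60ω/(2π) = 1582.7 rpm.

1580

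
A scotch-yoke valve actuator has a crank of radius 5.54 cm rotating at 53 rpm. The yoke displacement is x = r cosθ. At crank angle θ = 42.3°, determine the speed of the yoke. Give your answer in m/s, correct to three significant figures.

0.207

ω = 5.55 rad/s (from 53 rpm).
x = r cosθ ⇒ ẋ = −rω sinθ.
|v| = rω|sinθ| = 0.0554·5.55·|sin 42.3°| = 0.20694 m/s.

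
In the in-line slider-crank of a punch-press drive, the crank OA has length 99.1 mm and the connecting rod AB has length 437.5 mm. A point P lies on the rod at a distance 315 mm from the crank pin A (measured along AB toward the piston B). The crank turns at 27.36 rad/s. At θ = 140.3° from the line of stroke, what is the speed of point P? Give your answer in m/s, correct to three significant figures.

1.62

ω = 27.36 rad/s.  Crank-pin speed |V_A| = rω = 2.7114 m/s, perpendicular to OA.
Rod angle: sinφ = −(r/L) sinθ ⇒ φ = -8.319°; ω_rod = −rω cosθ/√(L²−r²sin²θ) = +4.819 rad/s.
V_P = V_A + ω_rod × AP, with AP = 0.315 m along the rod.
Components: V_Px = −rω sinθ − a·ω_rod·sinφ = -1.5123 m/s;  V_Py = rω cosθ + a·ω_rod·cosφ = -0.58412 m/s.
|V_P| = √(V_Px² + V_Py²) = 1.6212 m/s.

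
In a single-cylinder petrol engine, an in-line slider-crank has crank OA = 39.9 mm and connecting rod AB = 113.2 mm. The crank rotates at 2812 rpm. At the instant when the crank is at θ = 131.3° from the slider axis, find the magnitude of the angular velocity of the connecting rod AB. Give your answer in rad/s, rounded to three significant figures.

ω = 294.5 rad/s (converted from 2812 rpm).
The rod makes angle φ with the slider axis where L sinφ = r sinθ; differentiating, L cosφ·φ̇ = r ω cosθ.
L cosφ = √(L² − r² sin²θ) = 0.10916 m.
|ω_rod| = r ω |cosθ| / √(L² − r² sin²θ) = 0.0399·294.5·0.66000/0.10916 = 71.04 rad/s.

71.0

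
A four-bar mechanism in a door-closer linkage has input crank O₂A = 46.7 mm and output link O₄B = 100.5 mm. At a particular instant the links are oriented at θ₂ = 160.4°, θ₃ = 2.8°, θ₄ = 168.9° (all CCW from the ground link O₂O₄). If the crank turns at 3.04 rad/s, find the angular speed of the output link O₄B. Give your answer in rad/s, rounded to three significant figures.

2.24

ω₂ = 3.04 rad/s
Differentiating the loop-closure r₂e^{iθ₂}+r₃e^{iθ₃}=r₁+r₄e^{iθ₄} gives r₂ω₂e^{iθ₂}+r₃ω₃e^{iθ₃}=r₄ω₄e^{iθ₄}.
Eliminating the other unknown: ω₄ = r₂ω₂ sin(θ₂−θ₃) / [r₄ sin(θ₄−θ₃)].
Numerator sine = +0.38107; denominator sine = +0.24023.
Result = 0.0467·3.04·(+0.38107) / (0.1005·(+0.24023)) = +2.2408 rad/s; magnitude 2.2408 rad/s.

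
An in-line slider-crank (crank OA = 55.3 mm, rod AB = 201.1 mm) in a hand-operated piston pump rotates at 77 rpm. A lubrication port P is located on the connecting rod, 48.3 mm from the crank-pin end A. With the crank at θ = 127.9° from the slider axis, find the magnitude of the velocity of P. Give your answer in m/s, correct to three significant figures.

0.396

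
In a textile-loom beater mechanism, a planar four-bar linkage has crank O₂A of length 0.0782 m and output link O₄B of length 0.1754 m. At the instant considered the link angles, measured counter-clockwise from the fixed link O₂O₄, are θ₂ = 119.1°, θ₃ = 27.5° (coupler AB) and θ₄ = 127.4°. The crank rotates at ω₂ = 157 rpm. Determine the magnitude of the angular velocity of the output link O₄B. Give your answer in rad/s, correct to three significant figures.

ω₂ = 16.44 rad/s (from 157 rpm).
Differentiating the loop-closure r₂e^{iθ₂}+r₃e^{iθ₃}=r₁+r₄e^{iθ₄} gives r₂ω₂e^{iθ₂}+r₃ω₃e^{iθ₃}=r₄ω₄e^{iθ₄}.
Eliminating the other unknown: ω₄ = r₂ω₂ sin(θ₂−θ₃) / [r₄ sin(θ₄−θ₃)].
Numerator sine = +0.99961; denominator sine = +0.98511.
Result = 0.0782·16.44·(+0.99961) / (0.1754·(+0.98511)) = +7.4379 rad/s; magnitude 7.4379 rad/s.

7.44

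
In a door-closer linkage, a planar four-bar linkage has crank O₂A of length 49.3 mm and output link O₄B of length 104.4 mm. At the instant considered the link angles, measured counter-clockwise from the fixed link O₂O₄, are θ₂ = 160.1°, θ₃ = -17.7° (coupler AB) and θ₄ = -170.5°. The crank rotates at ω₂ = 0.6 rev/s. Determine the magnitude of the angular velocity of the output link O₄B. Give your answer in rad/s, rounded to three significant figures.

0.150

ω₂ = 3.77 rad/s (from 0.6 rev/s).
Differentiating the loop-closure r₂e^{iθ₂}+r₃e^{iθ₃}=r₁+r₄e^{iθ₄} gives r₂ω₂e^{iθ₂}+r₃ω₃e^{iθ₃}=r₄ω₄e^{iθ₄}.
Eliminating the other unknown: ω₄ = r₂ω₂ sin(θ₂−θ₃) / [r₄ sin(θ₄−θ₃)].
Numerator sine = +0.03839; denominator sine = -0.45710.
Result = 0.0493·3.77·(+0.03839) / (0.1044·(-0.45710)) = -0.14951 rad/s; magnitude 0.14951 rad/s.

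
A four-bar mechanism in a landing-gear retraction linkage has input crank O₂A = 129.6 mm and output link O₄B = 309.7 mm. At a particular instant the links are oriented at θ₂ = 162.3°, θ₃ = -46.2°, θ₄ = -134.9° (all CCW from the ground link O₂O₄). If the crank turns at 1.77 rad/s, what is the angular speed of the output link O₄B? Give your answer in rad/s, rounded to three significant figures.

0.354

ω₂ = 1.77 rad/s
Differentiating the loop-closure r₂e^{iθ₂}+r₃e^{iθ₃}=r₁+r₄e^{iθ₄} gives r₂ω₂e^{iθ₂}+r₃ω₃e^{iθ₃}=r₄ω₄e^{iθ₄}.
Eliminating the other unknown: ω₄ = r₂ω₂ sin(θ₂−θ₃) / [r₄ sin(θ₄−θ₃)].
Numerator sine = -0.47716; denominator sine = -0.99974.
Result = 0.1296·1.77·(-0.47716) / (0.3097·(-0.99974)) = +0.35352 rad/s; magnitude 0.35352 rad/s.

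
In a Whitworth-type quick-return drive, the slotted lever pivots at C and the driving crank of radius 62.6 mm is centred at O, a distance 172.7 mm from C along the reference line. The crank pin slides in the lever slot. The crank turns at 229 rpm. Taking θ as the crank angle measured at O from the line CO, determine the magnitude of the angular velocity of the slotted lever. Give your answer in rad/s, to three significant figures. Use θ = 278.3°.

3.56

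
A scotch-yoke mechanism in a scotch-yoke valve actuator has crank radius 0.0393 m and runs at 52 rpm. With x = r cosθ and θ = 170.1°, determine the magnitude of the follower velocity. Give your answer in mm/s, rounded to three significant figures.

ω = 5.445 rad/s (from 52 rpm).
x = r cosθ ⇒ ẋ = −rω sinθ.
|v| = rω|sinθ| = 0.0393·5.445·|sin 170.1°| = 0.036794 m/s = 36.794 mm/s.

36.8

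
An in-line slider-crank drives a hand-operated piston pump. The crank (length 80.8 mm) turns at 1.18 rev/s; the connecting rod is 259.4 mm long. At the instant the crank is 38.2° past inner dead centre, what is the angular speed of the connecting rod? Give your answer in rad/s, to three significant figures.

1.85

ω = 7.414 rad/s (converted from 1.18 rev/s).
The rod makes angle φ with the slider axis where L sinφ = r sinθ; differentiating, L cosφ·φ̇ = r ω cosθ.
L cosφ = √(L² − r² sin²θ) = 0.25454 m.
|ω_rod| = r ω |cosθ| / √(L² − r² sin²θ) = 0.0808·7.414·0.78586/0.25454 = 1.8495 rad/s.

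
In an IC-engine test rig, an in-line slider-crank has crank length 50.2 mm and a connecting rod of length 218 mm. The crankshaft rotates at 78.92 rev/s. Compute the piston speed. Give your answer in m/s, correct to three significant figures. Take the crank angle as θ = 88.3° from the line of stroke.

ω = 2π·78.9 = 495.9 rad/s
For an in-line slider-crank, x = r cosθ + √(L² − r² sin²θ), so v = −rω sinθ·[1 + r cosθ/√(L² − r² sin²θ)].
With r = 0.0502 m, L = 0.218 m, θ = 88.3°: √(L² − r² sin²θ) = 0.21215 m.
v = −0.0502·495.9·0.99956·[1 + 0.0502·0.02967/0.21215] = -25.056 m/s.
|v| = 25.056 m/s.

25.1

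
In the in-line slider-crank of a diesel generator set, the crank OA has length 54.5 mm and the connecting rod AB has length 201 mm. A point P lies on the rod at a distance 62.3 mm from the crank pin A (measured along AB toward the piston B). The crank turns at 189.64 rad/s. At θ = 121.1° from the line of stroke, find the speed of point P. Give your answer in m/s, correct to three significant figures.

9.22

ω = 189.6 rad/s.  Crank-pin speed |V_A| = rω = 10.335 m/s, perpendicular to OA.
Rod angle: sinφ = −(r/L) sinθ ⇒ φ = -13.425°; ω_rod = −rω cosθ/√(L²−r²sin²θ) = +27.306 rad/s.
V_P = V_A + ω_rod × AP, with AP = 0.0623 m along the rod.
Components: V_Px = −rω sinθ − a·ω_rod·sinφ = -8.4549 m/s;  V_Py = rω cosθ + a·ω_rod·cosφ = -3.6839 m/s.
|V_P| = √(V_Px² + V_Py²) = 9.2226 m/s.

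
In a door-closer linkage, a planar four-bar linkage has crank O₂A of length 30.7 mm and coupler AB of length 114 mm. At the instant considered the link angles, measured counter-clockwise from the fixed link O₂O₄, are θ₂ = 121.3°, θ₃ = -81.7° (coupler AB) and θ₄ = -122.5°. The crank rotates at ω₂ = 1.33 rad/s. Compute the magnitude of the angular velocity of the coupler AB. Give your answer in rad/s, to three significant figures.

0.492

ω₂ = 1.33 rad/s
Differentiating the loop-closure r₂e^{iθ₂}+r₃e^{iθ₃}=r₁+r₄e^{iθ₄} gives r₂ω₂e^{iθ₂}+r₃ω₃e^{iθ₃}=r₄ω₄e^{iθ₄}.
Eliminating the other unknown: ω₃ = r₂ω₂ sin(θ₄−θ₂) / [r₃ sin(θ₃−θ₄)].
Numerator sine = +0.89726; denominator sine = +0.65342.
Result = 0.0307·1.33·(+0.89726) / (0.114·(+0.65342)) = +0.49182 rad/s; magnitude 0.49182 rad/s.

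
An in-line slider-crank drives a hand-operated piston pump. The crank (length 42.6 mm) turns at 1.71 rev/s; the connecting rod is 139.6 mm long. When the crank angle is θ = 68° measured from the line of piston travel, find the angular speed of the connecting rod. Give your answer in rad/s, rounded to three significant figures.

ω = 10.74 rad/s (converted from 1.71 rev/s).
The rod makes angle φ with the slider axis where L sinφ = r sinθ; differentiating, L cosφ·φ̇ = r ω cosθ.
L cosφ = √(L² − r² sin²θ) = 0.1339 m.
|ω_rod| = r ω |cosθ| / √(L² − r² sin²θ) = 0.0426·10.74·0.37461/0.1339 = 1.2805 rad/s.

1.28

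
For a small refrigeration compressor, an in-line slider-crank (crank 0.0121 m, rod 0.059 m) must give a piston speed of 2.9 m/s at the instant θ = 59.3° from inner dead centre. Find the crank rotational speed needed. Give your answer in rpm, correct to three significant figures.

2410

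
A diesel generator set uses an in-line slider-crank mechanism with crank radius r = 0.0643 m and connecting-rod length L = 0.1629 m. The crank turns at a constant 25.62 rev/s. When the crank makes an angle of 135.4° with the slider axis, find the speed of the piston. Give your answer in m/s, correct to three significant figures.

5.14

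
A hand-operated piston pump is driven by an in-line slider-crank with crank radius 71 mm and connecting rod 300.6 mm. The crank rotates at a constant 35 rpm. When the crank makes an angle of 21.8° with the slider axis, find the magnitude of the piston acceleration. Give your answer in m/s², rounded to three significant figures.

ω = 2π·35/60 = 3.665 rad/s
x(θ) = r cosθ + √(L² − r² sin²θ); with ω constant, a = ω²·d²x/dθ².
d²x/dθ² = −r cosθ − r²(cos2θ)/√u − r⁴ sin²2θ/(4u^{3/2}),  u = L² − r² sin²θ = 0.0896651 m².
Substituting r = 0.071 m, L = 0.3006 m, θ = 21.8°: d²x/dθ² = -0.078226 m.
a = ω²·d²x/dθ² = (3.665)²·(-0.078226) = -1.0509 m/s²;  |a| = 1.0509 m/s².

1.05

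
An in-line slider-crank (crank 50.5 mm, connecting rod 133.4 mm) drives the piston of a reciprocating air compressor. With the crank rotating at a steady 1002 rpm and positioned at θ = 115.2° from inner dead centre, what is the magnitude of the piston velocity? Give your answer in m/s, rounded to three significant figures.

ω = 2π·1002/60 = 104.9 rad/s
For an in-line slider-crank, x = r cosθ + √(L² − r² sin²θ), so v = −rω sinθ·[1 + r cosθ/√(L² − r² sin²θ)].
With r = 0.0505 m, L = 0.1334 m, θ = 115.2°: √(L² − r² sin²θ) = 0.12533 m.
v = −0.0505·104.9·0.90483·[1 + 0.0505·-0.42578/0.12533] = -3.972 m/s.
|v| = 3.972 m/s.

3.97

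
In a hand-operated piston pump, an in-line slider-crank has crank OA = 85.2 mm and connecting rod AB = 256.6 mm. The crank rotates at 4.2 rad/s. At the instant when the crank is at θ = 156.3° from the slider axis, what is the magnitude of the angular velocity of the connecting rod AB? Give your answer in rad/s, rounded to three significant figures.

ω = 4.2 rad/s
The rod makes angle φ with the slider axis where L sinφ = r sinθ; differentiating, L cosφ·φ̇ = r ω cosθ.
L cosφ = √(L² − r² sin²θ) = 0.2543 m.
|ω_rod| = r ω |cosθ| / √(L² − r² sin²θ) = 0.0852·4.2·0.91566/0.2543 = 1.2885 rad/s.

1.29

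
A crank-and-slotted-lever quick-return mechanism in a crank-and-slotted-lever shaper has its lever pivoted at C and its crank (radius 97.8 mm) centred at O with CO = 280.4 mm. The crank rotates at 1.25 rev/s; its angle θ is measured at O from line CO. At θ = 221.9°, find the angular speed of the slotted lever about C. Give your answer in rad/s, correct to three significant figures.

1.80

ω = 7.854 rad/s (from 1.25 rev/s).
Crank pin A relative to C: A = (d + r cosθ, r sinθ); lever angle φ = atan2(r sinθ, d + r cosθ).
Differentiating tanφ: φ̇ = rω(d cosθ + r)/(d² + r² + 2dr cosθ).
d² + r² + 2dr cosθ = |CA|² = 0.0473663 m²;  d cosθ + r = -0.1109 m.
|ω_lever| = |0.0978·7.854·-0.1109| / 0.0473663 = 1.7985 rad/s.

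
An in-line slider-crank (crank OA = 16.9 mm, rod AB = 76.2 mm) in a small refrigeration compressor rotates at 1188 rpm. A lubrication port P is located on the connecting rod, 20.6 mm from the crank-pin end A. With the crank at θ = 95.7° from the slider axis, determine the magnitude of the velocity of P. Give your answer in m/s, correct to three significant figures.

2.08

ω = 124.4 rad/s.  Crank-pin speed |V_A| = rω = 2.1025 m/s, perpendicular to OA.
Rod angle: sinφ = −(r/L) sinθ ⇒ φ = -12.749°; ω_rod = −rω cosθ/√(L²−r²sin²θ) = +2.8097 rad/s.
V_P = V_A + ω_rod × AP, with AP = 0.0206 m along the rod.
Components: V_Px = −rω sinθ − a·ω_rod·sinφ = -2.0793 m/s;  V_Py = rω cosθ + a·ω_rod·cosφ = -0.15237 m/s.
|V_P| = √(V_Px² + V_Py²) = 2.0849 m/s.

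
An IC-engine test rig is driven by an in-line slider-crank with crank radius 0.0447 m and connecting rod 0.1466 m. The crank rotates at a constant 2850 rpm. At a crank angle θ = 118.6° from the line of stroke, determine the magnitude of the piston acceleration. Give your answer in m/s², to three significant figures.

2570

ω = 2π·2850/60 = 298.5 rad/s
x(θ) = r cosθ + √(L² − r² sin²θ); with ω constant, a = ω²·d²x/dθ².
d²x/dθ² = −r cosθ − r²(cos2θ)/√u − r⁴ sin²2θ/(4u^{3/2}),  u = L² − r² sin²θ = 0.0199513 m².
Substituting r = 0.0447 m, L = 0.1466 m, θ = 118.6°: d²x/dθ² = +0.02881 m.
a = ω²·d²x/dθ² = (298.5)²·(+0.02881) = +2566.2 m/s²;  |a| = 2566.2 m/s².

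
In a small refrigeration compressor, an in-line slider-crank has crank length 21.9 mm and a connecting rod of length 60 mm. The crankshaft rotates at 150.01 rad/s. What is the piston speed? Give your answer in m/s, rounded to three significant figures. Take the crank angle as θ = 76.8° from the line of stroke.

ω = 150 rad/s
For an in-line slider-crank, x = r cosθ + √(L² − r² sin²θ), so v = −rω sinθ·[1 + r cosθ/√(L² − r² sin²θ)].
With r = 0.0219 m, L = 0.06 m, θ = 76.8°: √(L² − r² sin²θ) = 0.056084 m.
v = −0.0219·150·0.97358·[1 + 0.0219·0.22835/0.056084] = -3.4836 m/s.
|v| = 3.4836 m/s.

3.48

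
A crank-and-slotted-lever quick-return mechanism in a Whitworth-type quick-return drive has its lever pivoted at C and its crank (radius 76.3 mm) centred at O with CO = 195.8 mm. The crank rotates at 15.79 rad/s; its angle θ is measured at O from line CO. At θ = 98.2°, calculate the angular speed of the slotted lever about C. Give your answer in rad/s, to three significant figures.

ω = 15.79 rad/s
Crank pin A relative to C: A = (d + r cosθ, r sinθ); lever angle φ = atan2(r sinθ, d + r cosθ).
Differentiating tanφ: φ̇ = rω(d cosθ + r)/(d² + r² + 2dr cosθ).
d² + r² + 2dr cosθ = |CA|² = 0.0398977 m²;  d cosθ + r = +0.048373 m.
|ω_lever| = |0.0763·15.79·+0.048373| / 0.0398977 = 1.4607 rad/s.

1.46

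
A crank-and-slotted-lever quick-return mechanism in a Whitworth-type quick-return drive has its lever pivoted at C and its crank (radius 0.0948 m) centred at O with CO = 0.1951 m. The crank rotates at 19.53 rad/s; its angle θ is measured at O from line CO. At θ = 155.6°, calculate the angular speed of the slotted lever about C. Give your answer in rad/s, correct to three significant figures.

11.5

ω = 19.53 rad/s
Crank pin A relative to C: A = (d + r cosθ, r sinθ); lever angle φ = atan2(r sinθ, d + r cosθ).
Differentiating tanφ: φ̇ = rω(d cosθ + r)/(d² + r² + 2dr cosθ).
d² + r² + 2dr cosθ = |CA|² = 0.013364 m²;  d cosθ + r = -0.082874 m.
|ω_lever| = |0.0948·19.53·-0.082874| / 0.013364 = 11.481 rad/s.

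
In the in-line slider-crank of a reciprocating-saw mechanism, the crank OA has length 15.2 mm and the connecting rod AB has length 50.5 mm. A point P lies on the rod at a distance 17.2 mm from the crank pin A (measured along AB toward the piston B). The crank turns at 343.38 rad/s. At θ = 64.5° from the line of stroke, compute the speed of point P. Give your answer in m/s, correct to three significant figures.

ω = 343.4 rad/s.  Crank-pin speed |V_A| = rω = 5.2194 m/s, perpendicular to OA.
Rod angle: sinφ = −(r/L) sinθ ⇒ φ = -15.764°; ω_rod = −rω cosθ/√(L²−r²sin²θ) = -46.234 rad/s.
V_P = V_A + ω_rod × AP, with AP = 0.0172 m along the rod.
Components: V_Px = −rω sinθ − a·ω_rod·sinφ = -4.927 m/s;  V_Py = rω cosθ + a·ω_rod·cosφ = +1.4817 m/s.
|V_P| = √(V_Px² + V_Py²) = 5.1449 m/s.

5.14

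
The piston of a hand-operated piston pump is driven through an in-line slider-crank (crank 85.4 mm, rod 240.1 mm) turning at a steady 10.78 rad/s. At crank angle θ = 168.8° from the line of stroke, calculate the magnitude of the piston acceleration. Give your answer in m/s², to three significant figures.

6.45

ω = 10.78 rad/s
x(θ) = r cosθ + √(L² − r² sin²θ); with ω constant, a = ω²·d²x/dθ².
d²x/dθ² = −r cosθ − r²(cos2θ)/√u − r⁴ sin²2θ/(4u^{3/2}),  u = L² − r² sin²θ = 0.0573729 m².
Substituting r = 0.0854 m, L = 0.2401 m, θ = 168.8°: d²x/dθ² = +0.055482 m.
a = ω²·d²x/dθ² = (10.78)²·(+0.055482) = +6.4475 m/s²;  |a| = 6.4475 m/s².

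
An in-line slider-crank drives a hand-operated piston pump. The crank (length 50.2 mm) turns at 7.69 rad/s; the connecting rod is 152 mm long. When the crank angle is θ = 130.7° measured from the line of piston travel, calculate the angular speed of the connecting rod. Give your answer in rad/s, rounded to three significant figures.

1.71

ω = 7.69 rad/s
The rod makes angle φ with the slider axis where L sinφ = r sinθ; differentiating, L cosφ·φ̇ = r ω cosθ.
L cosφ = √(L² − r² sin²θ) = 0.14716 m.
|ω_rod| = r ω |cosθ| / √(L² − r² sin²θ) = 0.0502·7.69·0.65210/0.14716 = 1.7106 rad/s.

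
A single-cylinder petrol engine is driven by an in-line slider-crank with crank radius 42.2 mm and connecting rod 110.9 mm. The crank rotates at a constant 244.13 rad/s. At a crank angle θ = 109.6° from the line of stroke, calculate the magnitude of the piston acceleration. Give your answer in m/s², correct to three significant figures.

ω = 244.1 rad/s
x(θ) = r cosθ + √(L² − r² sin²θ); with ω constant, a = ω²·d²x/dθ².
d²x/dθ² = −r cosθ − r²(cos2θ)/√u − r⁴ sin²2θ/(4u^{3/2}),  u = L² − r² sin²θ = 0.0107184 m².
Substituting r = 0.0422 m, L = 0.1109 m, θ = 109.6°: d²x/dθ² = +0.027201 m.
a = ω²·d²x/dθ² = (244.1)²·(+0.027201) = +1621.1 m/s²;  |a| = 1621.1 m/s².

1620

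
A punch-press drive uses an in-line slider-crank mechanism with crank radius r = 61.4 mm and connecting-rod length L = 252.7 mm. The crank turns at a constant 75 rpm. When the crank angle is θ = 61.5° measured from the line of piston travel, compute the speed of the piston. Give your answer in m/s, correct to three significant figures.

ω = 2π·75/60 = 7.854 rad/s
For an in-line slider-crank, x = r cosθ + √(L² − r² sin²θ), so v = −rω sinθ·[1 + r cosθ/√(L² − r² sin²θ)].
With r = 0.0614 m, L = 0.2527 m, θ = 61.5°: √(L² − r² sin²θ) = 0.24687 m.
v = −0.0614·7.854·0.87882·[1 + 0.0614·0.47716/0.24687] = -0.47409 m/s.
|v| = 0.47409 m/s.

0.474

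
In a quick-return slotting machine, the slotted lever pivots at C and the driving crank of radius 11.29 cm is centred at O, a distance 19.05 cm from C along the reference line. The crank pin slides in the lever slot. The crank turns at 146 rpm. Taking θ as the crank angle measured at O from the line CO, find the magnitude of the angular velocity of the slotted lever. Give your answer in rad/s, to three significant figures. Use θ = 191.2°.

18.7

ω = 15.29 rad/s (from 146 rpm).
Crank pin A relative to C: A = (d + r cosθ, r sinθ); lever angle φ = atan2(r sinθ, d + r cosθ).
Differentiating tanφ: φ̇ = rω(d cosθ + r)/(d² + r² + 2dr cosθ).
d² + r² + 2dr cosθ = |CA|² = 0.00684097 m²;  d cosθ + r = -0.073972 m.
|ω_lever| = |0.1129·15.29·-0.073972| / 0.00684097 = 18.665 rad/s.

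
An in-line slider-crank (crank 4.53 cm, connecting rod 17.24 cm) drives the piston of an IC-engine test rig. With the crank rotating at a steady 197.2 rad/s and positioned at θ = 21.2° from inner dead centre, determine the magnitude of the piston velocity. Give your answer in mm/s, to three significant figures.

4030

ω = 197.2 rad/s
For an in-line slider-crank, x = r cosθ + √(L² − r² sin²θ), so v = −rω sinθ·[1 + r cosθ/√(L² − r² sin²θ)].
With r = 0.0453 m, L = 0.1724 m, θ = 21.2°: √(L² − r² sin²θ) = 0.17162 m.
v = −0.0453·197.2·0.36162·[1 + 0.0453·0.93232/0.17162] = -4.0254 m/s.
|v| = 4.0254 m/s = 4025.4 mm/s.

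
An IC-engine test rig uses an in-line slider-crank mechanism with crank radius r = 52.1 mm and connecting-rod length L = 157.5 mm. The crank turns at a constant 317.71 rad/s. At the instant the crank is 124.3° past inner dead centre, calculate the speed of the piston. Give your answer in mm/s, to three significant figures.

ω = 317.7 rad/s
For an in-line slider-crank, x = r cosθ + √(L² − r² sin²θ), so v = −rω sinθ·[1 + r cosθ/√(L² − r² sin²θ)].
With r = 0.0521 m, L = 0.1575 m, θ = 124.3°: √(L² − r² sin²θ) = 0.15151 m.
v = −0.0521·317.7·0.82610·[1 + 0.0521·-0.56353/0.15151] = -11.024 m/s.
|v| = 11.024 m/s = 11024 mm/s.

11000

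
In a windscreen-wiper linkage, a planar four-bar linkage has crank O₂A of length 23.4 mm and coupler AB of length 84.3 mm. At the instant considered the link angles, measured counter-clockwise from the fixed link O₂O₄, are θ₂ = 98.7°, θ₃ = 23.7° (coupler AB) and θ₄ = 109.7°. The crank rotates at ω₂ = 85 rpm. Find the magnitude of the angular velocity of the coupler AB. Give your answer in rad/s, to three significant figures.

ω₂ = 8.901 rad/s (from 85 rpm).
Differentiating the loop-closure r₂e^{iθ₂}+r₃e^{iθ₃}=r₁+r₄e^{iθ₄} gives r₂ω₂e^{iθ₂}+r₃ω₃e^{iθ₃}=r₄ω₄e^{iθ₄}.
Eliminating the other unknown: ω₃ = r₂ω₂ sin(θ₄−θ₂) / [r₃ sin(θ₃−θ₄)].
Numerator sine = +0.19081; denominator sine = -0.99756.
Result = 0.0234·8.901·(+0.19081) / (0.0843·(-0.99756)) = -0.4726 rad/s; magnitude 0.4726 rad/s.

0.473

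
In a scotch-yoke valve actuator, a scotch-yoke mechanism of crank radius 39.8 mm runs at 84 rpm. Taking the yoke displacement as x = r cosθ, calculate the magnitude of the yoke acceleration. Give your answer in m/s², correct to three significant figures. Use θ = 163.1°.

2.95

ω = 8.796 rad/s (from 84 rpm).
x = r cosθ ⇒ ẍ = −rω² cosθ (ω constant).
|a| = rω²|cosθ| = 0.0398·(8.796)²·|cos 163.1°| = 2.9466 m/s².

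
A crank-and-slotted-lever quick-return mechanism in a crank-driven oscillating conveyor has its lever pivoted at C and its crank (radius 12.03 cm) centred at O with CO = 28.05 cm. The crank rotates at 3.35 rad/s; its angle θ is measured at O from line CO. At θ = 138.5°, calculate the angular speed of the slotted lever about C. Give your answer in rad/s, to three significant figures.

ω = 3.35 rad/s
Crank pin A relative to C: A = (d + r cosθ, r sinθ); lever angle φ = atan2(r sinθ, d + r cosθ).
Differentiating tanφ: φ̇ = rω(d cosθ + r)/(d² + r² + 2dr cosθ).
d² + r² + 2dr cosθ = |CA|² = 0.0426066 m²;  d cosθ + r = -0.089782 m.
|ω_lever| = |0.1203·3.35·-0.089782| / 0.0426066 = 0.84923 rad/s.

0.849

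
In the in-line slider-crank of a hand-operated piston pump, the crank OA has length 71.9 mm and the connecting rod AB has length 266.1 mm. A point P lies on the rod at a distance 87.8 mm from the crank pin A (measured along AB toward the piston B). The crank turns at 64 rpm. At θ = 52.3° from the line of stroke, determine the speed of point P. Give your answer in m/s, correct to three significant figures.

0.448

ω = 6.702 rad/s.  Crank-pin speed |V_A| = rω = 0.48188 m/s, perpendicular to OA.
Rod angle: sinφ = −(r/L) sinθ ⇒ φ = -12.344°; ω_rod = −rω cosθ/√(L²−r²sin²θ) = -1.1336 rad/s.
V_P = V_A + ω_rod × AP, with AP = 0.0878 m along the rod.
Components: V_Px = −rω sinθ − a·ω_rod·sinφ = -0.40255 m/s;  V_Py = rω cosθ + a·ω_rod·cosφ = +0.19745 m/s.
|V_P| = √(V_Px² + V_Py²) = 0.44837 m/s.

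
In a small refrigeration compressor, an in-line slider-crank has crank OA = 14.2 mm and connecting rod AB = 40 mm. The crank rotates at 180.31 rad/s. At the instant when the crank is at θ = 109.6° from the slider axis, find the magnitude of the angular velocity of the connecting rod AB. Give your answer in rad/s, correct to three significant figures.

22.8

ω = 180.3 rad/s
The rod makes angle φ with the slider axis where L sinφ = r sinθ; differentiating, L cosφ·φ̇ = r ω cosθ.
L cosφ = √(L² − r² sin²θ) = 0.037697 m.
|ω_rod| = r ω |cosθ| / √(L² − r² sin²θ) = 0.0142·180.3·0.33545/0.037697 = 22.784 rad/s.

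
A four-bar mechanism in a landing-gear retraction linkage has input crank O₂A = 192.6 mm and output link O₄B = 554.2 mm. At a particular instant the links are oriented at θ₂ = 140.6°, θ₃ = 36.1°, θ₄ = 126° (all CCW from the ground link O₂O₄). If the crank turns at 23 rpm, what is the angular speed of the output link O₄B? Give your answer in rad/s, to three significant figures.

ω₂ = 2.409 rad/s (from 23 rpm).
Differentiating the loop-closure r₂e^{iθ₂}+r₃e^{iθ₃}=r₁+r₄e^{iθ₄} gives r₂ω₂e^{iθ₂}+r₃ω₃e^{iθ₃}=r₄ω₄e^{iθ₄}.
Eliminating the other unknown: ω₄ = r₂ω₂ sin(θ₂−θ₃) / [r₄ sin(θ₄−θ₃)].
Numerator sine = +0.96815; denominator sine = +1.00000.
Result = 0.1926·2.409·(+0.96815) / (0.5542·(+1.00000)) = +0.81038 rad/s; magnitude 0.81038 rad/s.

0.810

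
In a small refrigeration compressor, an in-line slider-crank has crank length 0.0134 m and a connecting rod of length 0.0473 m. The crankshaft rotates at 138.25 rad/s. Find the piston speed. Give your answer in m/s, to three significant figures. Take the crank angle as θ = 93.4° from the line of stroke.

ω = 138.2 rad/s
For an in-line slider-crank, x = r cosθ + √(L² − r² sin²θ), so v = −rω sinθ·[1 + r cosθ/√(L² − r² sin²θ)].
With r = 0.0134 m, L = 0.0473 m, θ = 93.4°: √(L² − r² sin²θ) = 0.045369 m.
v = −0.0134·138.2·0.99824·[1 + 0.0134·-0.05931/0.045369] = -1.8169 m/s.
|v| = 1.8169 m/s.

1.82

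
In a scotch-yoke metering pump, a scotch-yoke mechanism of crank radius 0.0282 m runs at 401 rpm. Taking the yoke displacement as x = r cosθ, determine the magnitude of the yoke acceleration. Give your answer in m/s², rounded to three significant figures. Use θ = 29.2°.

ω = 41.99 rad/s (from 401 rpm).
x = r cosθ ⇒ ẍ = −rω² cosθ (ω constant).
|a| = rω²|cosθ| = 0.0282·(41.99)²·|cos 29.2°| = 43.408 m/s².

43.4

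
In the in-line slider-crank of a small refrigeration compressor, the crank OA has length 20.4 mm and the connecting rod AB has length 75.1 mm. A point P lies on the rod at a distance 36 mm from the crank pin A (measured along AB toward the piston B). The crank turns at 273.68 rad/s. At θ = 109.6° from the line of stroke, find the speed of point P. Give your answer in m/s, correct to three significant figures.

5.12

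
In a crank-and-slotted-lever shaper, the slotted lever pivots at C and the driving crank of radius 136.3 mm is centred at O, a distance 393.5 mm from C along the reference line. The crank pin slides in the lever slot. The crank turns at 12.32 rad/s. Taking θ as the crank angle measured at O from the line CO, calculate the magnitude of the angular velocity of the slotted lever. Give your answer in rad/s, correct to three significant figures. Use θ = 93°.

1.16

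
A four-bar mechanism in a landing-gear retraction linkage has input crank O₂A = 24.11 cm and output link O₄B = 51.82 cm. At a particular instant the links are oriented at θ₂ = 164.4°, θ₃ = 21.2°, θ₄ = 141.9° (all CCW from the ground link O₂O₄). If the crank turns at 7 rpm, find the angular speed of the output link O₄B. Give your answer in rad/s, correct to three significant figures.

ω₂ = 0.733 rad/s (from 7 rpm).
Differentiating the loop-closure r₂e^{iθ₂}+r₃e^{iθ₃}=r₁+r₄e^{iθ₄} gives r₂ω₂e^{iθ₂}+r₃ω₃e^{iθ₃}=r₄ω₄e^{iθ₄}.
Eliminating the other unknown: ω₄ = r₂ω₂ sin(θ₂−θ₃) / [r₄ sin(θ₄−θ₃)].
Numerator sine = +0.59902; denominator sine = +0.85985.
Result = 0.2411·0.733·(+0.59902) / (0.5182·(+0.85985)) = +0.2376 rad/s; magnitude 0.2376 rad/s.

0.238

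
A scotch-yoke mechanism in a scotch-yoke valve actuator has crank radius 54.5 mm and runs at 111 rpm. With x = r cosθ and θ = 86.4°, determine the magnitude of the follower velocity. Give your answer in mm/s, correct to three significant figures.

632

ω = 11.62 rad/s (from 111 rpm).
x = r cosθ ⇒ ẋ = −rω sinθ.
|v| = rω|sinθ| = 0.0545·11.62·|sin 86.4°| = 0.63225 m/s = 632.25 mm/s.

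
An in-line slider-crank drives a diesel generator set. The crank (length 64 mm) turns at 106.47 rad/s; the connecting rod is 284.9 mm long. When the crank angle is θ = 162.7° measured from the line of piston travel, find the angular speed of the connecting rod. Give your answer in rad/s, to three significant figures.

ω = 106.5 rad/s
The rod makes angle φ with the slider axis where L sinφ = r sinθ; differentiating, L cosφ·φ̇ = r ω cosθ.
L cosφ = √(L² − r² sin²θ) = 0.28426 m.
|ω_rod| = r ω |cosθ| / √(L² − r² sin²θ) = 0.064·106.5·0.95476/0.28426 = 22.887 rad/s.

22.9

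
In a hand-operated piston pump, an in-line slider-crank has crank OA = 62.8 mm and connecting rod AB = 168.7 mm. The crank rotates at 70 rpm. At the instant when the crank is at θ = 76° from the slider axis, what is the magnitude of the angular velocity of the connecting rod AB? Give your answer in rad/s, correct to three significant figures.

0.708

ω = 7.33 rad/s (converted from 70 rpm).
The rod makes angle φ with the slider axis where L sinφ = r sinθ; differentiating, L cosφ·φ̇ = r ω cosθ.
L cosφ = √(L² − r² sin²θ) = 0.15731 m.
|ω_rod| = r ω |cosθ| / √(L² − r² sin²θ) = 0.0628·7.33·0.24192/0.15731 = 0.70795 rad/s.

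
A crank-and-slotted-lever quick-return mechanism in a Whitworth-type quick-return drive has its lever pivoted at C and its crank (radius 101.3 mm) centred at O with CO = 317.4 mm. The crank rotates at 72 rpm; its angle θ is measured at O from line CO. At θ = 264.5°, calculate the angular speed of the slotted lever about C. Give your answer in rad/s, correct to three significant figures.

0.516

ω = 7.54 rad/s (from 72 rpm).
Crank pin A relative to C: A = (d + r cosθ, r sinθ); lever angle φ = atan2(r sinθ, d + r cosθ).
Differentiating tanφ: φ̇ = rω(d cosθ + r)/(d² + r² + 2dr cosθ).
d² + r² + 2dr cosθ = |CA|² = 0.104841 m²;  d cosθ + r = +0.070879 m.
|ω_lever| = |0.1013·7.54·+0.070879| / 0.104841 = 0.51636 rad/s.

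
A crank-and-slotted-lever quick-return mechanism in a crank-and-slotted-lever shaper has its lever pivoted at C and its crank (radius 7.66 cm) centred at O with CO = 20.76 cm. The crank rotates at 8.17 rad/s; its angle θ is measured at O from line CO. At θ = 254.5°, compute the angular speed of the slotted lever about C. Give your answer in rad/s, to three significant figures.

0.327

ω = 8.17 rad/s
Crank pin A relative to C: A = (d + r cosθ, r sinθ); lever angle φ = atan2(r sinθ, d + r cosθ).
Differentiating tanφ: φ̇ = rω(d cosθ + r)/(d² + r² + 2dr cosθ).
d² + r² + 2dr cosθ = |CA|² = 0.040466 m²;  d cosθ + r = +0.021121 m.
|ω_lever| = |0.0766·8.17·+0.021121| / 0.040466 = 0.32665 rad/s.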